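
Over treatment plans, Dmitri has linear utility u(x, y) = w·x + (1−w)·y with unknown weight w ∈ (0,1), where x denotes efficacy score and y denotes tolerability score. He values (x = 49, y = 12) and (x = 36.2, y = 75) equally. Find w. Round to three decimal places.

w = 0.831

Equating utilities: w·49 + (1−w)·12 = w·36.2 + (1−w)·75.
Collecting terms: w·12.8 = (1−w)·63.
Hence w = 63/(12.8+63) = 63/75.8 = 0.831.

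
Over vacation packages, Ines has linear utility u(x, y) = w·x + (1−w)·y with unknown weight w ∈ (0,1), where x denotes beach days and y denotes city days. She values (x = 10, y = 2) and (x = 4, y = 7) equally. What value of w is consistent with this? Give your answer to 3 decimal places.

u(10,2) = u(4,7) means w·10 + (1−w)·2 = w·4 + (1−w)·7.
w·(10−4) = (1−w)·(7−2), i.e. w·6 = (1−w)·5.
The marginal rate of substitution is 5/6, so w = 5/(6+5) = 0.455.

w = 0.455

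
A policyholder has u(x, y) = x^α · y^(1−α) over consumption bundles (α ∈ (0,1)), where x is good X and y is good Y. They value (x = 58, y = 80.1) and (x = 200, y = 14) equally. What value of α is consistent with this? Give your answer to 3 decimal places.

α ≈ 0.585

Set the two utilities equal: 58^α·80.1^(1−α) = 200^α·14^(1−α).
Rearrange to (58/200)^α = (14/80.1)^(1−α) and take logs: α·-1.237874 = (1−α)·-1.744219.
So α/(1−α) = (-1.744219)/(-1.237874) = 1.409044, and α = 1.409044/2.409044 ≈ 0.585.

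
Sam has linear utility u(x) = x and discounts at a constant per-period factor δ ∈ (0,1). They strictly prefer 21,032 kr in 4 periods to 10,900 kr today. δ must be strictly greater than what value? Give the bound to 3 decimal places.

δ > 0.848

The preference means 10900 < δ^4·21032.
Hence δ^4 > 10900/21032 = 0.51826, and x ↦ x^(1/4) is increasing on (0,∞).
δ > 0.51826^(1/4) = 0.848.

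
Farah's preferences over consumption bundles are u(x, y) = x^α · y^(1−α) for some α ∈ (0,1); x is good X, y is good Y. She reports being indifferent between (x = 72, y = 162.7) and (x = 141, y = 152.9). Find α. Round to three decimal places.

α ≈ 0.085

The Cobb–Douglas utilities coincide, so 72^α·162.7^(1−α) = 141^α·152.9^(1−α).
Taking logs: α·ln 72 + (1−α)·ln 162.7 = α·ln 141 + (1−α)·ln 152.9, i.e. α·-0.672094 = (1−α)·-0.062124.
Thus α·(-0.734218) = -0.062124, so α = -0.062124/-0.734218 ≈ 0.085.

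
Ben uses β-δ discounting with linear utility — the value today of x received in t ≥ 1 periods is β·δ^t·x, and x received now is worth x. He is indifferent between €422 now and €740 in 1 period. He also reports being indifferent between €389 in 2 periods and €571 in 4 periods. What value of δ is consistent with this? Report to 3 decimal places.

δ ≈ 0.825

Both payoffs in the second observation are in the future, so β drops out: δ^2·389 = δ^4·571 ⇒ δ^2 = 389/571 = 0.68126, so δ = 0.82539.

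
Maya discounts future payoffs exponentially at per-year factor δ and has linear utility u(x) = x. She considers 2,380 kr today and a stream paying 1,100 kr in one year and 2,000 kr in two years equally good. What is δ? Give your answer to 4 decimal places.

δ ≈ 0.8500

Equating present values: 2380 = 1100δ + 2000δ².
That is, 2000δ² + 1100δ − 2380 = 0, a quadratic in δ.
δ = (−1100 + √(1100² + 4·2000·2380)) / (2·2000) = (−1100 + √20250000.00) / 4000 ≈ 0.8500.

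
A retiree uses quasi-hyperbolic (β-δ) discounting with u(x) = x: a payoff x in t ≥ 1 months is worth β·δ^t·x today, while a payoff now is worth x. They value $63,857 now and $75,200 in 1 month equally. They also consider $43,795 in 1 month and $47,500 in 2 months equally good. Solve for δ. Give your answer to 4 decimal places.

The second indifference involves only future payoffs, so β cancels: β·δ^1·43795 = β·δ^2·47500, giving δ = 43795/47500 = 0.92200.

δ ≈ 0.9220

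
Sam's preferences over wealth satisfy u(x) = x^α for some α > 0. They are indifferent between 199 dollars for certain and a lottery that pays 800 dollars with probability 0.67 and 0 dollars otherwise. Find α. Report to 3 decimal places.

α ≈ 0.288

The lottery's expected utility is 0.67·u(800) + 0.33·u(0) = 0.67·800^α (since u(0) = 0 for α > 0).
Indifference: 199^α = 0.67·800^α, so (199/800)^α = 0.67.
Take logs: α = ln 0.67 / ln(199/800) ≈ 0.28784.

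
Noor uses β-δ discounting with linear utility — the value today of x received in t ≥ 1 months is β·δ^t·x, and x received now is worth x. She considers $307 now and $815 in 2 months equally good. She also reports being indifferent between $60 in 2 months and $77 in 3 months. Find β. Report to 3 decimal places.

From the later pair, β·δ^2·60 = β·δ^3·77; dividing through, δ = 60/77 = 0.77922.
Now use the now-vs-future pair: 307 = β·δ^2·815 gives β = 307/(0.60719·815) ≈ 0.620.

β ≈ 0.620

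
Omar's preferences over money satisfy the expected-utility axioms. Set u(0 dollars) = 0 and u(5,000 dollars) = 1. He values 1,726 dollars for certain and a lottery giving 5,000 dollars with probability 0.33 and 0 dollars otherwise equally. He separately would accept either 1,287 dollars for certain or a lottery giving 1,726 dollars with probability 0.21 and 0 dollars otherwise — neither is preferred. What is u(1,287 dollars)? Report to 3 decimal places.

First, u(1,726 dollars) = 0.33·u(5,000 dollars) + 0.67·u(0 dollars) = 0.33.
The second indifference gives u(1,287 dollars) = 0.21·u(1,726 dollars) + 0.79·u(0 dollars) = 0.21·0.33 + 0.79·0.00 = 0.0693.

0.069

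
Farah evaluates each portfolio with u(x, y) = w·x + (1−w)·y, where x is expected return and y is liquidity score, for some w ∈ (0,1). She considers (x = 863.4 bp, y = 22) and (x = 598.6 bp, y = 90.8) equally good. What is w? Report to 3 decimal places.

u(863.4,22) = u(598.6,90.8) means w·863.4 + (1−w)·22 = w·598.6 + (1−w)·90.8.
Collecting terms: w·264.8 = (1−w)·68.8.
The marginal rate of substitution is 68.8/264.8, so w = 68.8/(264.8+68.8) = 0.206.

w = 0.206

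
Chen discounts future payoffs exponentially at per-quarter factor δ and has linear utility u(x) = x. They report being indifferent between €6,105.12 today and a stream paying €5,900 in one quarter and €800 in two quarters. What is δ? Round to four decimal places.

Equating present values: 6105.12 = 5900δ + 800δ².
So 800δ² + 5900δ − 6105.12 = 0.
By the quadratic formula (taking the positive root), δ = (−5900 + √54346384.00) / 1600 ≈ 0.9200.

δ ≈ 0.9200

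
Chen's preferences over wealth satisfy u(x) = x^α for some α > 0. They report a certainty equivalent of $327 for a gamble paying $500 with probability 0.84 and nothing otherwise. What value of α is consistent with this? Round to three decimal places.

EU(lottery) = 0.84·500^α + 0.16·0 = 0.84·500^α.
Equating: 327^α = 0.84·500^α, i.e. 0.6540^α = 0.84.
Taking logs: α·ln(327/500) = ln(0.84), so α = -0.174353 / -0.424648 ≈ 0.411.

α ≈ 0.411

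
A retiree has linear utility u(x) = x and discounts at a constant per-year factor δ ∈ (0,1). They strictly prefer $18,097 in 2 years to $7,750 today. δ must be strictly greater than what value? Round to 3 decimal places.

The preference means 7750 < δ^2·18097.
Hence δ^2 > 7750/18097 = 0.42825, and x ↦ x^(1/2) is increasing on (0,∞).
δ > 0.42825^(1/2) = 0.654.

δ > 0.654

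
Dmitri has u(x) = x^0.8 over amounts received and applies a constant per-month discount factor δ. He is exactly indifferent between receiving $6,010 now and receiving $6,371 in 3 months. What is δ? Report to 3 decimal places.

δ ≈ 0.985

Indifference means u(6010) = δ^3 · u(6371), so δ^3 = u(6010)/u(6371).
With u(x) = x^0.8: δ^3 = 6010^0.8/6371^0.8 = (6010/6371)^0.8 = 0.95441.
So δ = 0.95441^(1/3) ≈ 0.985.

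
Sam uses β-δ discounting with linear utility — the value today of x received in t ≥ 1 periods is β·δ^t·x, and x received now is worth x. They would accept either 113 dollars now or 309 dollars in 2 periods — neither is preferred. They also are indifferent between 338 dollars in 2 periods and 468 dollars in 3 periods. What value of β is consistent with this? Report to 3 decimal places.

Both payoffs in the second observation are in the future, so β drops out: δ^2·338 = δ^3·468 ⇒ δ = 338/468 = 0.72222.
Now use the now-vs-future pair: 113 = β·δ^2·309 gives β = 113/(0.52160·309) ≈ 0.701.

β ≈ 0.701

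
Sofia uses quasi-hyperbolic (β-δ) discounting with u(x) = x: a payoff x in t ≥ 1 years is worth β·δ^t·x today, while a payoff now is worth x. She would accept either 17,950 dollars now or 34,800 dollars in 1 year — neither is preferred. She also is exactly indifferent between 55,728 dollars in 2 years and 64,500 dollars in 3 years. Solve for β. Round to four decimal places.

The second indifference involves only future payoffs, so β cancels: β·δ^2·55728 = β·δ^3·64500, giving δ = 55728/64500 = 0.86400.
The first indifference: 17950 = β·δ·34800, so β = 17950/(δ·34800) = 17950/(0.86400·34800) ≈ 0.5970.

β ≈ 0.5970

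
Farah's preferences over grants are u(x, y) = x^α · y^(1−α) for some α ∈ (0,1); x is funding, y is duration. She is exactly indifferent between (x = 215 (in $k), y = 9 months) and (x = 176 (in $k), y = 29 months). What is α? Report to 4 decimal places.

The Cobb–Douglas utilities coincide, so 215^α·9^(1−α) = 176^α·29^(1−α).
(215/176)^α = (29/9)^(1−α); take logs: α·ln(215/176) = (1−α)·ln(29/9), i.e. α·0.2001540 = (1−α)·1.1700713.
With A = 0.2001540 and B = 1.1700713: α·A = (1−α)·B, so α = B/(A+B) = 1.1700713/1.3702253 ≈ 0.8539.

α ≈ 0.8539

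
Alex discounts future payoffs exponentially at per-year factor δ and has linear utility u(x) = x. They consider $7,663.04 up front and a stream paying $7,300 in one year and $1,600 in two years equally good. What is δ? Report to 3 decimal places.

δ ≈ 0.880

The stream is worth 7300δ + 1600δ² today, so 7300δ + 1600δ² = 7663.04.
Rearranged: 1600δ² + 7300δ − 7663.04 = 0.
δ = (−7300 + √(7300² + 4·1600·7663.04)) / (2·1600) = (−7300 + √102333456.00) / 3200 ≈ 0.880.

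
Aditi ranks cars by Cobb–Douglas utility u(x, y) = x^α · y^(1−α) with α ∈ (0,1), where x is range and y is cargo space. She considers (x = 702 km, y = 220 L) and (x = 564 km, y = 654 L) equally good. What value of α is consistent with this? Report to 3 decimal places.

Indifference: 702^α · 220^(1−α) = 564^α · 654^(1−α).
Taking logs: α·ln 702 + (1−α)·ln 220 = α·ln 564 + (1−α)·ln 654, i.e. α·0.218879 = (1−α)·1.089480.
So α/(1−α) = (1.089480)/(0.218879) = 4.977545, and α = 4.977545/5.977545 ≈ 0.833.

α ≈ 0.833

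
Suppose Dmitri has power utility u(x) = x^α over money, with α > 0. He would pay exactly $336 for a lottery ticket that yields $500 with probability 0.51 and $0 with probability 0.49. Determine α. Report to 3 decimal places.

Since u(0) = 0, the lottery's EU is 0.51·500^α.
Indifference: 336^α = 0.51·500^α, so (336/500)^α = 0.51.
Take logs: α = ln 0.51 / ln(336/500) ≈ 1.69396.

α ≈ 1.694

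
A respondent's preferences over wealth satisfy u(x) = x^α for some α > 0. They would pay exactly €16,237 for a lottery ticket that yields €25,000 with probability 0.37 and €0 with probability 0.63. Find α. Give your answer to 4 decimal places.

α ≈ 2.3037

EU(lottery) = 0.37·25000^α + 0.63·0 = 0.37·25000^α.
Indifference: 16237^α = 0.37·25000^α, so (16237/25000)^α = 0.37.
α = ln(0.37) / ln(16237/25000) = -0.9942523/-0.4315832 ≈ 2.3037.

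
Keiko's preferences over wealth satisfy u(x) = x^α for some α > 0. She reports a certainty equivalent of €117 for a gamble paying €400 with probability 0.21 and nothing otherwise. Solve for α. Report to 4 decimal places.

EU(lottery) = 0.21·400^α + 0.79·0 = 0.21·400^α.
Equating: 117^α = 0.21·400^α, i.e. 0.2925^α = 0.21.
α = ln(0.21) / ln(117/400) = -1.5606477/-1.2292906 ≈ 1.2696.

α ≈ 1.2696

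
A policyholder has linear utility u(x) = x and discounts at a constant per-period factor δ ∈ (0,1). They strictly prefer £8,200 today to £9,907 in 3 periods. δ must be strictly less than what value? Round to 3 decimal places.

Under u(x) = x this choice says 8200 > δ^3·9907.
Hence δ^3 < 8200/9907 = 0.82770, and x ↦ x^(1/3) is increasing on (0,∞).
δ < 0.82770^(1/3) = 0.939.

δ < 0.939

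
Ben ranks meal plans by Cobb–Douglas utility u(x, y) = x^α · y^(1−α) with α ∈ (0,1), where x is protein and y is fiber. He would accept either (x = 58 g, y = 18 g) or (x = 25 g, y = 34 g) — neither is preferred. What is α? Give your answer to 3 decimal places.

α ≈ 0.430

Set the two utilities equal: 58^α·18^(1−α) = 25^α·34^(1−α).
Taking logs: α·ln 58 + (1−α)·ln 18 = α·ln 25 + (1−α)·ln 34, i.e. α·0.841567 = (1−α)·0.635989.
Thus α·(1.477556) = 0.635989, so α = 0.635989/1.477556 ≈ 0.430.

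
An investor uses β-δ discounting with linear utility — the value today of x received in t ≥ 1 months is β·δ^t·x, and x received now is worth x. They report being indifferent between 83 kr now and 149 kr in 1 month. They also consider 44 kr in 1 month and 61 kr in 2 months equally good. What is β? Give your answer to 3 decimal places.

Both payoffs in the second observation are in the future, so β drops out: δ^1·44 = δ^2·61 ⇒ δ = 44/61 = 0.72131.
Substituting δ into 83 = β·δ·149: β = 83/(107.475) ≈ 0.772.

β ≈ 0.772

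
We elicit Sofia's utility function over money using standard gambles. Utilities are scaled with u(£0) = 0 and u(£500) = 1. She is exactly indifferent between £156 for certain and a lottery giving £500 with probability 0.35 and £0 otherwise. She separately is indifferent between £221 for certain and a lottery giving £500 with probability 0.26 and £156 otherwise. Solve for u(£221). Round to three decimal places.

0.519

The first gamble pins u(£156): it must equal 0.35·1 + 0.65·0 = 0.35.
Chaining: u(£221) = 0.26·1.00 + 0.74·0.35 = 0.5190.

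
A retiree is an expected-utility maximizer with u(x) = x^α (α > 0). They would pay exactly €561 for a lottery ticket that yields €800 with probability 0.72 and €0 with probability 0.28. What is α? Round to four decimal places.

α ≈ 0.9256

The lottery's expected utility is 0.72·u(800) + 0.28·u(0) = 0.72·800^α (since u(0) = 0 for α > 0).
Equating: 561^α = 0.72·800^α, i.e. 0.7013^α = 0.72.
Taking logs: α·ln(561/800) = ln(0.72), so α = -0.3285041 / -0.3548908 ≈ 0.9256.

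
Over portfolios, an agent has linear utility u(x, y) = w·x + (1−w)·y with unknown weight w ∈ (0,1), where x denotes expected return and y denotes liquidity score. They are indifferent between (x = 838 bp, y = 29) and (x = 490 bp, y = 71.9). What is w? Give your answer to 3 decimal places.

Indifference: w·838 + (1−w)·29 = w·490 + (1−w)·71.9.
Collecting terms: w·348 = (1−w)·42.9.
So w/(1−w) = 42.9/348 = 0.1233, giving w = 42.9/(348+42.9) = 0.110.

w = 0.110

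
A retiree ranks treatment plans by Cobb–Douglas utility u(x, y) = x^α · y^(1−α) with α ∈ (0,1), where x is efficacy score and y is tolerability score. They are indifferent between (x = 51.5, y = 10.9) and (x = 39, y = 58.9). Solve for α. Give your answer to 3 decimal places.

α ≈ 0.859

Set the two utilities equal: 51.5^α·10.9^(1−α) = 39^α·58.9^(1−α).
Taking logs: α·ln 51.5 + (1−α)·ln 10.9 = α·ln 39 + (1−α)·ln 58.9, i.e. α·0.278020 = (1−α)·1.687078.
Thus α·(1.965098) = 1.687078, so α = 1.687078/1.965098 ≈ 0.859.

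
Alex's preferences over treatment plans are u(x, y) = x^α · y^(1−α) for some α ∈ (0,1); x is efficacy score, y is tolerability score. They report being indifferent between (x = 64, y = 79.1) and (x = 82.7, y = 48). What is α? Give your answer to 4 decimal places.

α ≈ 0.6609

Indifference: 64^α · 79.1^(1−α) = 82.7^α · 48^(1−α).
(64/82.7)^α = (48/79.1)^(1−α); take logs: α·ln(64/82.7) = (1−α)·ln(48/79.1), i.e. α·-0.2563365 = (1−α)·-0.4995119.
Thus α·(-0.7558484) = -0.4995119, so α = -0.4995119/-0.7558484 ≈ 0.6609.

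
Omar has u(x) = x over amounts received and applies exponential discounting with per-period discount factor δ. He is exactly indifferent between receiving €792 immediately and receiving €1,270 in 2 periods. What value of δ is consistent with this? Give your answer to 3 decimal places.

δ ≈ 0.790

The payoff in 2 periods is discounted by δ^2, so u(792) = δ^2·u(1270) and δ^2 = u(792)/u(1270).
With u(x) = x: δ^2 = 792/1270 = 0.62362.
So δ = 0.62362^(1/2) ≈ 0.790.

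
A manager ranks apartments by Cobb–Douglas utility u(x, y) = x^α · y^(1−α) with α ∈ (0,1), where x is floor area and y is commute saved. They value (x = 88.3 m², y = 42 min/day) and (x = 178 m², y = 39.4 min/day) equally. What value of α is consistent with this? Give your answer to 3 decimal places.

α ≈ 0.084

The Cobb–Douglas utilities coincide, so 88.3^α·42^(1−α) = 178^α·39.4^(1−α).
Taking logs: α·ln 88.3 + (1−α)·ln 42 = α·ln 178 + (1−α)·ln 39.4, i.e. α·-0.701043 = (1−α)·-0.063904.
So α/(1−α) = (-0.063904)/(-0.701043) = 0.091156, and α = 0.091156/1.091156 ≈ 0.084.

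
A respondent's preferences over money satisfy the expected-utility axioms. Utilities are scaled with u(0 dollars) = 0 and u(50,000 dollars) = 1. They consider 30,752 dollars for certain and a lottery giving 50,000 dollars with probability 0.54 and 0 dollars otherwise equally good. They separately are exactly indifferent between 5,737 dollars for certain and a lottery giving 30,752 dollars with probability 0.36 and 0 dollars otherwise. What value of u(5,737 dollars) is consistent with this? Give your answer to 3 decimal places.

0.194

From the first indifference, u(30,752 dollars) = 0.54·u(50,000 dollars) + 0.46·u(0 dollars) = 0.54·1 + 0.46·0 = 0.54.
Then u(5,737 dollars) = 0.36·u(30,752 dollars) + 0.64·u(0 dollars) = 0.36·0.54 + 0.64·0.00 = 0.1944.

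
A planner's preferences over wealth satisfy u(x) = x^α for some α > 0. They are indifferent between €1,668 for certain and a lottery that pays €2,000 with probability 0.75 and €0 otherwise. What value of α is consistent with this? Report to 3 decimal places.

α ≈ 1.585

EU(lottery) = 0.75·2000^α + 0.25·0 = 0.75·2000^α.
Setting u(1668) equal to that: 1668^α = 0.75·2000^α ⇒ (1668/2000)^α = 0.75.
Take logs: α = ln 0.75 / ln(1668/2000) ≈ 1.58483.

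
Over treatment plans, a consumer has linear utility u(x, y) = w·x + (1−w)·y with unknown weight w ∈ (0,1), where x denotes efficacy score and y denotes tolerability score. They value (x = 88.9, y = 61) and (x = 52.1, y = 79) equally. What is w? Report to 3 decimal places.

u(88.9,61) = u(52.1,79) means w·88.9 + (1−w)·61 = w·52.1 + (1−w)·79.
Collecting terms: w·36.8 = (1−w)·18.
Hence w = 18/(36.8+18) = 18/54.8 = 0.328.

w = 0.328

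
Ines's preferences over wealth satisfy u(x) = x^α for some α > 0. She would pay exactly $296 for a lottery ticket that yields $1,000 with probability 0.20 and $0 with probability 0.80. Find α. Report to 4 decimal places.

The lottery's expected utility is 0.20·u(1000) + 0.80·u(0) = 0.20·1000^α (since u(0) = 0 for α > 0).
Equating: 296^α = 0.20·1000^α, i.e. 0.2960^α = 0.20.
Take logs: α = ln 0.20 / ln(296/1000) ≈ 1.322033.

α ≈ 1.3220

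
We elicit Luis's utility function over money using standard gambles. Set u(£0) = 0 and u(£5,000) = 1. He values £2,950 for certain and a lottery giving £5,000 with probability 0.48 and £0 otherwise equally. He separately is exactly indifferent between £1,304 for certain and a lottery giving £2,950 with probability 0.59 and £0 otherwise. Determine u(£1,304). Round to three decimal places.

From the first indifference, u(£2,950) = 0.48·u(£5,000) + 0.52·u(£0) = 0.48·1 + 0.52·0 = 0.48.
The second indifference gives u(£1,304) = 0.59·u(£2,950) + 0.41·u(£0) = 0.59·0.48 + 0.41·0.00 = 0.2832.

0.283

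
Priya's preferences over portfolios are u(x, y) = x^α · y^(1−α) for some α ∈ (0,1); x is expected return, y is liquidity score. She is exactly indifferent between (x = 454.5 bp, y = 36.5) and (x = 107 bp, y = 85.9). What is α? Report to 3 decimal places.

Indifference: 454.5^α · 36.5^(1−α) = 107^α · 85.9^(1−α).
(454.5/107)^α = (85.9/36.5)^(1−α); take logs: α·ln(454.5/107) = (1−α)·ln(85.9/36.5), i.e. α·1.446369 = (1−α)·0.855872.
So α/(1−α) = (0.855872)/(1.446369) = 0.591738, and α = 0.591738/1.591738 ≈ 0.372.

α ≈ 0.372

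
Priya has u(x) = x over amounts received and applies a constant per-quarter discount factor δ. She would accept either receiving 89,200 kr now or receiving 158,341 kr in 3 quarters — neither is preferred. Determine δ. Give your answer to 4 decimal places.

δ ≈ 0.8259

The payoff in 3 quarters is discounted by δ^3, so u(89200) = δ^3·u(158341) and δ^3 = u(89200)/u(158341).
With u(x) = x: δ^3 = 89200/158341 = 0.56334.
Taking the cube root: δ = 0.56334^(1/3) ≈ 0.8259.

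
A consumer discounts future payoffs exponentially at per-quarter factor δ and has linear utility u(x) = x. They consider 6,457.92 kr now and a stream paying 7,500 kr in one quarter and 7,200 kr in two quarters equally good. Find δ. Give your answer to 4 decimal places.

Equating present values: 6457.92 = 7500δ + 7200δ².
Rearranged: 7200δ² + 7500δ − 6457.92 = 0.
By the quadratic formula (taking the positive root), δ = (−7500 + √242238096.00) / 14400 ≈ 0.5600.

δ ≈ 0.5600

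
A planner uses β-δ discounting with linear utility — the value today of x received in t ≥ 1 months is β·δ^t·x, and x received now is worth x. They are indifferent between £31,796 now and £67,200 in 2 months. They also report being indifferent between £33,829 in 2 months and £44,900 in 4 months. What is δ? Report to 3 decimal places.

From the later pair, β·δ^2·33829 = β·δ^4·44900; dividing through, δ^2 = 33829/44900 = 0.75343, so δ = 0.86800.

δ ≈ 0.868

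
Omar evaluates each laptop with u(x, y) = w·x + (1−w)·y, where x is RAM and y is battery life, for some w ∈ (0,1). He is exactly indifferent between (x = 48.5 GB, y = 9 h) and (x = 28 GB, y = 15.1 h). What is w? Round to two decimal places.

w = 0.23

Indifference: w·48.5 + (1−w)·9 = w·28 + (1−w)·15.1.
w·(48.5−28) = (1−w)·(15.1−9), i.e. w·20.5 = (1−w)·6.1.
So w/(1−w) = 6.1/20.5 = 0.2976, giving w = 6.1/(20.5+6.1) = 0.23.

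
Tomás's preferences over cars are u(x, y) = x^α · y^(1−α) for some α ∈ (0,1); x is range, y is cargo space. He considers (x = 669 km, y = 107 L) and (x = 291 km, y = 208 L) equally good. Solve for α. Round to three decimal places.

Set the two utilities equal: 669^α·107^(1−α) = 291^α·208^(1−α).
Rearrange to (669/291)^α = (208/107)^(1−α) and take logs: α·0.832461 = (1−α)·0.664709.
With A = 0.832461 and B = 0.664709: α·A = (1−α)·B, so α = B/(A+B) = 0.664709/1.497170 ≈ 0.444.

α ≈ 0.444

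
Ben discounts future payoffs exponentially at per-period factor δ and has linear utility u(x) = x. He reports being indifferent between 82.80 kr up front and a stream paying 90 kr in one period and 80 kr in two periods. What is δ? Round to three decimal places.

The stream is worth 90δ + 80δ² today, so 90δ + 80δ² = 82.80.
So 80δ² + 90δ − 82.80 = 0.
By the quadratic formula (taking the positive root), δ = (−90 + √34596.00) / 160 ≈ 0.600.

δ ≈ 0.600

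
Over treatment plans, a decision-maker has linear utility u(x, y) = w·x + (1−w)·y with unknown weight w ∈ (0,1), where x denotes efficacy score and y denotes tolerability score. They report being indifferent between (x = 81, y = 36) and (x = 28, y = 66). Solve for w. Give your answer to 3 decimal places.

Indifference: w·81 + (1−w)·36 = w·28 + (1−w)·66.
Rearranging, 53·w − 30·(1−w) = 0.
So w/(1−w) = 30/53 = 0.5660, giving w = 30/(53+30) = 0.361.

w = 0.361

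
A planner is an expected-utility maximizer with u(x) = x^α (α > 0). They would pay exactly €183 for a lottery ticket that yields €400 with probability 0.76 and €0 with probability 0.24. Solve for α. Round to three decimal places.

α ≈ 0.351

The lottery's expected utility is 0.76·u(400) + 0.24·u(0) = 0.76·400^α (since u(0) = 0 for α > 0).
Indifference: 183^α = 0.76·400^α, so (183/400)^α = 0.76.
Take logs: α = ln 0.76 / ln(183/400) ≈ 0.35095.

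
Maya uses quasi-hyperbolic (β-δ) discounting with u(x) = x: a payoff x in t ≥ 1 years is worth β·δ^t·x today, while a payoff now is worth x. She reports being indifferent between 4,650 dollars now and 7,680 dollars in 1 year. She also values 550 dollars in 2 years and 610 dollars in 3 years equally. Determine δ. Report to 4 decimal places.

δ ≈ 0.9016

Both payoffs in the second observation are in the future, so β drops out: δ^2·550 = δ^3·610 ⇒ δ = 550/610 = 0.90164.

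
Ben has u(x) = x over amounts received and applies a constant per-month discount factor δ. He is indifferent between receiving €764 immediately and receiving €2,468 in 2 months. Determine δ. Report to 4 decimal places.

δ ≈ 0.5564

Equating discounted utilities: u(764) = δ^2·u(2468) ⇒ δ^2 = u(764)/u(2468).
With u(x) = x: δ^2 = 764/2468 = 0.30956.
So δ = 0.30956^(1/2) ≈ 0.5564.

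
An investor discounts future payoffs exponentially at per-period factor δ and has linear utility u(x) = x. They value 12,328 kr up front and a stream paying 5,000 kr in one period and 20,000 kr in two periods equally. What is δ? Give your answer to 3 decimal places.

δ ≈ 0.670

Equating present values: 12328 = 5000δ + 20000δ².
That is, 20000δ² + 5000δ − 12328 = 0, a quadratic in δ.
The positive root is δ = [−5000 + √(5000² + 4·20000·12328)] / (2·20000) = (−5000 + 31800.000)/40000 ≈ 0.670.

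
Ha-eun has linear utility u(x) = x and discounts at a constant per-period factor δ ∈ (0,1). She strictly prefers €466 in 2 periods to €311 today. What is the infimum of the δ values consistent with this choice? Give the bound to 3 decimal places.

The preference means 311 < δ^2·466.
Dividing by 466: δ^2 > 0.66738. Both sides are positive, so the square root keeps the direction.
δ > 0.66738^(1/2) = 0.817.

δ > 0.817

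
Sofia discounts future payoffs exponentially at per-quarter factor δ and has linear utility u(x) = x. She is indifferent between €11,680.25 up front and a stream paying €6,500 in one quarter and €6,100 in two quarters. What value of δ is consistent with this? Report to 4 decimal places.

Present value of the stream is 6500·δ + 6100·δ². Indifference gives 6500δ + 6100δ² = 11680.25.
So 6100δ² + 6500δ − 11680.25 = 0.
By the quadratic formula (taking the positive root), δ = (−6500 + √327248100.00) / 12200 ≈ 0.9500.

δ ≈ 0.9500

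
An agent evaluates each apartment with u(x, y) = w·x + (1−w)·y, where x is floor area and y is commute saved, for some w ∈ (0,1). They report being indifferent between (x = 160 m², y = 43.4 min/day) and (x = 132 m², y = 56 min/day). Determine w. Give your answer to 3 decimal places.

Indifference: w·160 + (1−w)·43.4 = w·132 + (1−w)·56.
Collecting terms: w·28 = (1−w)·12.6.
The marginal rate of substitution is 12.6/28, so w = 12.6/(28+12.6) = 0.310.

w = 0.310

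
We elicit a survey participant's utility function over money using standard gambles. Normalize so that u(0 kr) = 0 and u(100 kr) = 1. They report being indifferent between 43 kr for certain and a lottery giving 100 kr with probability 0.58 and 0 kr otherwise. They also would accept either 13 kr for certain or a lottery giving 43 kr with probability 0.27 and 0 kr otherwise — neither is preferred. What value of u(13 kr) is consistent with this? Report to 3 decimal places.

The first gamble pins u(43 kr): it must equal 0.58·1 + 0.42·0 = 0.58.
The second indifference gives u(13 kr) = 0.27·u(43 kr) + 0.73·u(0 kr) = 0.27·0.58 + 0.73·0.00 = 0.1566.

0.157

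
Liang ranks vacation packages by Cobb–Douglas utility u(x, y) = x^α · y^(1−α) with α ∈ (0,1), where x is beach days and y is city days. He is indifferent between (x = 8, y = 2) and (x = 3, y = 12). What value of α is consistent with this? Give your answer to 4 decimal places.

Set the two utilities equal: 8^α·2^(1−α) = 3^α·12^(1−α).
Rearrange to (8/3)^α = (12/2)^(1−α) and take logs: α·0.9808293 = (1−α)·1.7917595.
Thus α·(2.7725888) = 1.7917595, so α = 1.7917595/2.7725888 ≈ 0.6462.

α ≈ 0.6462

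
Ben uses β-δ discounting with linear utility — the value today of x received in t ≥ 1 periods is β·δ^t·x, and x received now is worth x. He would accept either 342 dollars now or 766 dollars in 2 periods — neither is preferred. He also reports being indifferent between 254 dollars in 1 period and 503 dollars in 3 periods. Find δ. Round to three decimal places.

From the later pair, β·δ^1·254 = β·δ^3·503; dividing through, δ^2 = 254/503 = 0.50497, so δ = 0.71061.

δ ≈ 0.711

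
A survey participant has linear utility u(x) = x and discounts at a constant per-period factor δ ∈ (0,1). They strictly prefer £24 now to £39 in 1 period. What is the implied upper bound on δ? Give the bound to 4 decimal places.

δ < 0.6154

Under u(x) = x this choice says 24 > δ·39.
Dividing through by 39 gives δ < 0.61538.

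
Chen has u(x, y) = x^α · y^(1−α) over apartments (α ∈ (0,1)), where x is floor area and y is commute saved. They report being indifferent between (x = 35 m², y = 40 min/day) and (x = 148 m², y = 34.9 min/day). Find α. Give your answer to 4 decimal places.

Set the two utilities equal: 35^α·40^(1−α) = 148^α·34.9^(1−α).
Rearrange to (35/148)^α = (34.9/40)^(1−α) and take logs: α·-1.4418642 = (1−α)·-0.1363926.
With A = -1.4418642 and B = -0.1363926: α·A = (1−α)·B, so α = B/(A+B) = -0.1363926/-1.5782568 ≈ 0.0864.

α ≈ 0.0864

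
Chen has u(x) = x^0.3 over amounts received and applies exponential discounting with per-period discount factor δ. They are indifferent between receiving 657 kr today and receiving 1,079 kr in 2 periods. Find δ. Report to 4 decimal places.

The payoff in 2 periods is discounted by δ^2, so u(657) = δ^2·u(1079) and δ^2 = u(657)/u(1079).
With u(x) = x^0.3: δ^2 = 657^0.3/1079^0.3 = (657/1079)^0.3 = 0.86171.
Hence δ = (0.86171)^(1/2) = 0.928286.

δ ≈ 0.9283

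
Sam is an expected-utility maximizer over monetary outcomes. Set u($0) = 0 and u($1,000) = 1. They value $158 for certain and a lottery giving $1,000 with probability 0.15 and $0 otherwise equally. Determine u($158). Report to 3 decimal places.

0.150

The indifference gives u($158) = 0.15·u($1,000) + 0.85·u($0) = 0.15·1 + 0.85·0 = 0.15.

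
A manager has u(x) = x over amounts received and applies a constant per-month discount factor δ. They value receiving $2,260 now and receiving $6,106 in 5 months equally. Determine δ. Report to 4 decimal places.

Indifference means u(2260) = δ^5 · u(6106), so δ^5 = u(2260)/u(6106).
With u(x) = x: δ^5 = 2260/6106 = 0.37013.
So δ = 0.37013^(1/5) ≈ 0.8197.

δ ≈ 0.8197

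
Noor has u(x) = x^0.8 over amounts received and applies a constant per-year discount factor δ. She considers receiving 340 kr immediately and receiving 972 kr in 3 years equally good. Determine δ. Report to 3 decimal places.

δ ≈ 0.756

Equating discounted utilities: u(340) = δ^3·u(972) ⇒ δ^3 = u(340)/u(972).
Since u(x) = x^0.8, δ^3 = (340/972)^0.8 = 0.34979^0.8 = 0.43157.
So δ = 0.43157^(1/3) ≈ 0.756.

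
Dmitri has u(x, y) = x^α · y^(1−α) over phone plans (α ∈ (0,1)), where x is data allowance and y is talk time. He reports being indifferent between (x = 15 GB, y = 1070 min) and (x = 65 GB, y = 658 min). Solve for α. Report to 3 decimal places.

The Cobb–Douglas utilities coincide, so 15^α·1070^(1−α) = 65^α·658^(1−α).
Taking logs: α·ln 15 + (1−α)·ln 1070 = α·ln 65 + (1−α)·ln 658, i.e. α·-1.466337 = (1−α)·-0.486209.
Thus α·(-1.952546) = -0.486209, so α = -0.486209/-1.952546 ≈ 0.249.

α ≈ 0.249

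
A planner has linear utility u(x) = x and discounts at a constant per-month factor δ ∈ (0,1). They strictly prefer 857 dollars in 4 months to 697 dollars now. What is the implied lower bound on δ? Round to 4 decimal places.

Comparing present values: 697 < δ^4·857.
So δ^4 > 697/857 = 0.81330; taking the 4th root of both positive sides preserves the inequality.
δ > 0.81330^(1/4) = 0.9496.

δ > 0.9496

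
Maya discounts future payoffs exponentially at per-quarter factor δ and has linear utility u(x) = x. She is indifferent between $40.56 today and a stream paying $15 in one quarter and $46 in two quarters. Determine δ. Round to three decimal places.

Equating present values: 40.56 = 15δ + 46δ².
So 46δ² + 15δ − 40.56 = 0.
δ = (−15 + √(15² + 4·46·40.56)) / (2·46) = (−15 + √7688.04) / 92 ≈ 0.790.

δ ≈ 0.790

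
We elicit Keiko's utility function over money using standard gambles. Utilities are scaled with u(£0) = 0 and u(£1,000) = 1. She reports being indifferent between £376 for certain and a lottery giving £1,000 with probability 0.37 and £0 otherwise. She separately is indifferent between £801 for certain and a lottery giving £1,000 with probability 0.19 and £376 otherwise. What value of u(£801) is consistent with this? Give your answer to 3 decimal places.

0.490

First, u(£376) = 0.37·u(£1,000) + 0.63·u(£0) = 0.37.
Then u(£801) = 0.19·u(£1,000) + 0.81·u(£376) = 0.19·1.00 + 0.81·0.37 = 0.4897.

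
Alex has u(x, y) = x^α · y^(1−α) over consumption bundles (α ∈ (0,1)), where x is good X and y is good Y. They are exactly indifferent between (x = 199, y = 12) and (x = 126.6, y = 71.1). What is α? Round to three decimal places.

α ≈ 0.797

The Cobb–Douglas utilities coincide, so 199^α·12^(1−α) = 126.6^α·71.1^(1−α).
Rearrange to (199/126.6)^α = (71.1/12)^(1−α) and take logs: α·0.452272 = (1−α)·1.779181.
Thus α·(2.231453) = 1.779181, so α = 1.779181/2.231453 ≈ 0.797.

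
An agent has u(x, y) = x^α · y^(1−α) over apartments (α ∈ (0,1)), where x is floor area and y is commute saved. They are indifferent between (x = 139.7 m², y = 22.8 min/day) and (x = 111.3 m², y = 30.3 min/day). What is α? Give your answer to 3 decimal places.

α ≈ 0.556

Set the two utilities equal: 139.7^α·22.8^(1−α) = 111.3^α·30.3^(1−α).
Taking logs: α·ln 139.7 + (1−α)·ln 22.8 = α·ln 111.3 + (1−α)·ln 30.3, i.e. α·0.227268 = (1−α)·0.284387.
So α/(1−α) = (0.284387)/(0.227268) = 1.251329, and α = 1.251329/2.251329 ≈ 0.556.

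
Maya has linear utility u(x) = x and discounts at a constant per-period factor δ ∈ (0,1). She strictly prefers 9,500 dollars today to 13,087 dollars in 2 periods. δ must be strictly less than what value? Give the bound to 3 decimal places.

Under u(x) = x this choice says 9500 > δ^2·13087.
Dividing by 13087: δ^2 < 0.72591. Both sides are positive, so the square root keeps the direction.
δ < (9500/13087)^(1/2) ≈ 0.852.

δ < 0.852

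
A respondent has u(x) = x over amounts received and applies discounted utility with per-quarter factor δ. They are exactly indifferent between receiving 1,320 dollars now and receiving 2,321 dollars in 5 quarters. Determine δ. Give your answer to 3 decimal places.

Indifference means u(1320) = δ^5 · u(2321), so δ^5 = u(1320)/u(2321).
With u(x) = x: δ^5 = 1320/2321 = 0.56872.
So δ = 0.56872^(1/5) ≈ 0.893.

δ ≈ 0.893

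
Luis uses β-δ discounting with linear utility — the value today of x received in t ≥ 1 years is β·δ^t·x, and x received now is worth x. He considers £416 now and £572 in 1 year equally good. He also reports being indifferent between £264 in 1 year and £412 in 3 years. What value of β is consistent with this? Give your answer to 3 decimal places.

The second indifference involves only future payoffs, so β cancels: β·δ^1·264 = β·δ^3·412, giving δ^2 = 264/412 = 0.64078, so δ = 0.80049.
Now use the now-vs-future pair: 416 = β·δ·572 gives β = 416/(0.80049·572) ≈ 0.909.

β ≈ 0.909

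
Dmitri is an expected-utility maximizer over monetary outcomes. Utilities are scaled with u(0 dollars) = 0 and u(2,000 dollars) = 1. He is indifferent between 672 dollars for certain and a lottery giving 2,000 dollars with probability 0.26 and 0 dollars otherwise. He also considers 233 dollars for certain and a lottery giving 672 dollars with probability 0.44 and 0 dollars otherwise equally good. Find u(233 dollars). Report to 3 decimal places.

0.114

From the first indifference, u(672 dollars) = 0.26·u(2,000 dollars) + 0.74·u(0 dollars) = 0.26·1 + 0.74·0 = 0.26.
Then u(233 dollars) = 0.44·u(672 dollars) + 0.56·u(0 dollars) = 0.44·0.26 + 0.56·0.00 = 0.1144.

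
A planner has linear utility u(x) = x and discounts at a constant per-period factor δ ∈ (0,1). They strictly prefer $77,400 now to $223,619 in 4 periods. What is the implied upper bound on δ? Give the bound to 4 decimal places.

δ < 0.7670

The preference means 77400 > δ^4·223619.
Dividing by 223619: δ^4 < 0.34612. Both sides are positive, so the 4th root keeps the direction.
δ < (77400/223619)^(1/4) ≈ 0.7670.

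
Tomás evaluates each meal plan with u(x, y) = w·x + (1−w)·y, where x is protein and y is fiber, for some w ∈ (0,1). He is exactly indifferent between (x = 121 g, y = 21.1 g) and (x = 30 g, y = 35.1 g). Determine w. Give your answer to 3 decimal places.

Indifference: w·121 + (1−w)·21.1 = w·30 + (1−w)·35.1.
w·(121−30) = (1−w)·(35.1−21.1), i.e. w·91 = (1−w)·14.
Hence w = 14/(91+14) = 14/105 = 0.133.

w = 0.133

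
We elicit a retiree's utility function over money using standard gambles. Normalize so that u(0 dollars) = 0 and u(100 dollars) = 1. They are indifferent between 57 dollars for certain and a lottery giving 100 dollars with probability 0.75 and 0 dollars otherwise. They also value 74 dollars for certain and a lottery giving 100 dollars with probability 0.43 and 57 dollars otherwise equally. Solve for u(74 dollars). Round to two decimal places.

First, u(57 dollars) = 0.75·u(100 dollars) + 0.25·u(0 dollars) = 0.75.
Then u(74 dollars) = 0.43·u(100 dollars) + 0.57·u(57 dollars) = 0.43·1.00 + 0.57·0.75 = 0.8575.

0.86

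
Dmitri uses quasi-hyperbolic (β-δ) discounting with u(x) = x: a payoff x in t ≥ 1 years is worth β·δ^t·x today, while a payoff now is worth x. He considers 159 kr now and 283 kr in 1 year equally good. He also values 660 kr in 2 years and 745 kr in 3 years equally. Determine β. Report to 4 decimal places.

β ≈ 0.6342

Both payoffs in the second observation are in the future, so β drops out: δ^2·660 = δ^3·745 ⇒ δ = 660/745 = 0.88591.
The first indifference: 159 = β·δ·283, so β = 159/(δ·283) = 159/(0.88591·283) ≈ 0.6342.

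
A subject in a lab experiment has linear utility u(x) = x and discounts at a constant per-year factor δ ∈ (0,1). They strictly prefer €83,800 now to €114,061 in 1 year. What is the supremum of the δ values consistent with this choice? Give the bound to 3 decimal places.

Under u(x) = x this choice says 83800 > δ·114061.
Dividing through by 114061 gives δ < 0.73469.

δ < 0.735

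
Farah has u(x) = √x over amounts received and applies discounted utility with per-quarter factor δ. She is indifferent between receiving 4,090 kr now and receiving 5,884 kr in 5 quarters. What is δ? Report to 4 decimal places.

δ ≈ 0.9643

Indifference means u(4090) = δ^5 · u(5884), so δ^5 = u(4090)/u(5884).
With u(x) = √x: δ^5 = √4090/√5884 = √(4090/5884) = 0.83373.
Taking the 5th root: δ = 0.83373^(1/5) ≈ 0.9643.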